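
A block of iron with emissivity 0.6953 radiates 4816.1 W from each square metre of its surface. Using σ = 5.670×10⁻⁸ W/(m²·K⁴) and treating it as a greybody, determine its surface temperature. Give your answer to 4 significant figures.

T ≈ 591.2 K

I = εσT⁴, so T = (I/εσ)^(1/4) = (4816.1/(0.6953×5.670×10⁻⁸))^(1/4) = 591.2 K.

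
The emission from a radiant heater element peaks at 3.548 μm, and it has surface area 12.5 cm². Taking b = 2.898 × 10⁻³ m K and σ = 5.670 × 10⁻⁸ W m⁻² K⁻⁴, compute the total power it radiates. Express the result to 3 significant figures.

Wien's law: T = b/λ_max = 2.898×10⁻³/3.548×10⁻⁶ = 816.798 K.
Area A = 12.5 cm² = 1.25×10⁻³ m².
Then P = σAT⁴ = 5.670×10⁻⁸×1.25×10⁻³×(816.798)⁴ = 31.5 W.

P ≈ 31.5 W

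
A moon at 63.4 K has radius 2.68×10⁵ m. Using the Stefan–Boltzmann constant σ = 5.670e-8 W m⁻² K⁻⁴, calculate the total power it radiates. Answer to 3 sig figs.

Surface area A = 4πR² = 4π(2.68×10⁵ m)² = 9.02567×10¹¹ m².
P = σAT⁴ = 5.670×10⁻⁸ × 9.02567×10¹¹ × (63.4)⁴ = 8.27×10¹¹ W.

P ≈ 8.27×10¹¹ W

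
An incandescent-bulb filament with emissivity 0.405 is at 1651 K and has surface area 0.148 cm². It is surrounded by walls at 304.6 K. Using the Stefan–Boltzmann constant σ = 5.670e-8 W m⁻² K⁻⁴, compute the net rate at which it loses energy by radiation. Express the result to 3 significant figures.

Area A = 0.148 cm² = 1.48×10⁻⁵ m².
Net radiated power P_net = εσA(T⁴ − T₀⁴) = 0.405×5.670×10⁻⁸×1.48×10⁻⁵×(1651⁴ − 304.6⁴).
T⁴ − T₀⁴ = 7.42999×10¹² − 8.60834×10⁹ = 7.42138×10¹² K⁴, so P_net = 2.52 W.

Net loss ≈ 2.52 W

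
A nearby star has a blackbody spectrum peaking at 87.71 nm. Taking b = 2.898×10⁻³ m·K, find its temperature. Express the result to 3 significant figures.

T ≈ 3.30×10⁴ K

Wien's law gives T = b/λ_max = (2.898×10⁻³ m·K)/(8.771×10⁻⁸ m) = 3.30×10⁴ K.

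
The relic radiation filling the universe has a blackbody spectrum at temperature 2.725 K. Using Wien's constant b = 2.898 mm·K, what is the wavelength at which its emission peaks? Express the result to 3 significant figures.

λ_max ≈ 1.06 mm

Wien's displacement law: λ_max = b/T = (2.898×10⁻³ m·K)/(2.725 K) = 1.063×10⁻³ m.
That is 1.06 mm, in the microwave range.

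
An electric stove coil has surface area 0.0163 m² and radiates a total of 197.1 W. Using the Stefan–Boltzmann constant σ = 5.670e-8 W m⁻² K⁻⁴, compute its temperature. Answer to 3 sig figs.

T ≈ 680 K

Area A = 0.0163 m².
P = σAT⁴ ⇒ T = (P/(σA))^(1/4) = (197.1/(5.670×10⁻⁸×0.0163))^(1/4) = 680 K.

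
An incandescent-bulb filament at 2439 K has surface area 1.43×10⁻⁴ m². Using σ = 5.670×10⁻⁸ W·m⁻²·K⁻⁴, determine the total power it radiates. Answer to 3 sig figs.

P ≈ 287 W

Area A = 1.43×10⁻⁴ m².
P = σAT⁴ = 5.670×10⁻⁸ × 1.43×10⁻⁴ × (2439)⁴ = 287 W.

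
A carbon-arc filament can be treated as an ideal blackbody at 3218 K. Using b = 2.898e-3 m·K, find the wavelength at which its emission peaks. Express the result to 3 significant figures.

Wien's displacement law: λ_max = b/T = (2.898×10⁻³ m·K)/(3218 K) = 9.006×10⁻⁷ m.
That is 0.901 μm, in the infrared range.

λ_max ≈ 0.901 μm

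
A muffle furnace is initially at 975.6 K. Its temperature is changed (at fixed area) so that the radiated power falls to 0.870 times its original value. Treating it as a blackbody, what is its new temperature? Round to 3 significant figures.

P ∝ T⁴, so T₂/T₁ = (P₂/P₁)^(1/4) = (0.870)^(1/4) = 0.965784.
T₂ = 975.6 × 0.965784 = 942 K.

T₂ ≈ 942 K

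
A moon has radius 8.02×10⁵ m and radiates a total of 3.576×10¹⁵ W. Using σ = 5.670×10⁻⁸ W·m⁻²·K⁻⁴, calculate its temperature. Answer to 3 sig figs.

T ≈ 297 K

Surface area A = 4πR² = 4π(8.02×10⁵ m)² = 8.08274×10¹² m².
P = σAT⁴ ⇒ T = (P/(σA))^(1/4) = (3.576×10¹⁵/(5.670×10⁻⁸×8.08274×10¹²))^(1/4) = 297 K.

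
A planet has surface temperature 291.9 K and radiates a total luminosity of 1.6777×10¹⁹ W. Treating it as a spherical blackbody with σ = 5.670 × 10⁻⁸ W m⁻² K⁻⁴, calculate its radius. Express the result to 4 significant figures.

R ≈ 5.695×10⁷ m

L = 4πR²σT⁴ ⇒ R = √(L/(4πσT⁴)).
σT⁴ = 411.642 W/m², so R = √(1.6777×10¹⁹/(4π×411.642)) = 5.695×10⁷ m.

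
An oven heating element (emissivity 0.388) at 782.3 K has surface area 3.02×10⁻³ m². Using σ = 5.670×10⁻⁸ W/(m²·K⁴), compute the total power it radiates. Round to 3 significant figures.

Area A = 3.02×10⁻³ m².
P = εσAT⁴ = 0.388 × 5.670×10⁻⁸ × 3.02×10⁻³ × (782.3)⁴ = 24.9 W.

P ≈ 24.9 W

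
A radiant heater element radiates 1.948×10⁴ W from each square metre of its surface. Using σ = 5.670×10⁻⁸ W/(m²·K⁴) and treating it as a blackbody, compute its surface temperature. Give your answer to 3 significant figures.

T ≈ 766 K

I = σT⁴, so T = (I/σ)^(1/4) = (1.948×10⁴/(5.670×10⁻⁸))^(1/4) = 766 K.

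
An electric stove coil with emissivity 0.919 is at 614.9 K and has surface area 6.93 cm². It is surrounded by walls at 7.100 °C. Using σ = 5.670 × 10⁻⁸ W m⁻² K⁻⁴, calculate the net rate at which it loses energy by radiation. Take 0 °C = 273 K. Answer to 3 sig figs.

Net loss ≈ 4.94 W

Surroundings: T = 7.100 °C + 273 = 280.100 K.
Area A = 6.93 cm² = 6.93×10⁻⁴ m².
Net radiated power P_net = εσA(T⁴ − T₀⁴) = 0.919×5.670×10⁻⁸×6.93×10⁻⁴×(614.9⁴ − 280.100⁴).
T⁴ − T₀⁴ = 1.42961×10¹¹ − 6.15535×10⁹ = 1.36806×10¹¹ K⁴, so P_net = 4.94 W.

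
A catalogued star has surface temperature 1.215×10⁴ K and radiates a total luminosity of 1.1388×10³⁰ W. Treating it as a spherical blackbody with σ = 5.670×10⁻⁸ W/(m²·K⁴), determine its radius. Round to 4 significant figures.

R ≈ 8.564×10⁹ m

L = 4πR²σT⁴ ⇒ R = √(L/(4πσT⁴)).
σT⁴ = 1.23563×10⁹ W/m², so R = √(1.1388×10³⁰/(4π×1.23563×10⁹)) = 8.564×10⁹ m.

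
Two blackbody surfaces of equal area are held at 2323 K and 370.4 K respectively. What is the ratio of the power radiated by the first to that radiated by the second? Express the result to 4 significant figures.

With equal areas, P₁/P₂ = (T₁/T₂)⁴ = (2323/370.4)⁴ = 1547.

P₁/P₂ ≈ 1547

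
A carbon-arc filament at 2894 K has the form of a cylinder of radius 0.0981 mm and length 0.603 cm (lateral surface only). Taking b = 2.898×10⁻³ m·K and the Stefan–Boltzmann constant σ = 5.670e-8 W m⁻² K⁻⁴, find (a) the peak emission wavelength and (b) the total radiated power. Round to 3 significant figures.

λ_max ≈ 1.00 μm; P ≈ 14.8 W

(a) λ_max = b/T = 2.898×10⁻³/2894 = 1.001×10⁻⁶ m = 1.00 μm.
Lateral area A = 2πrL = 2π×9.81×10⁻⁵×6.03×10⁻³ = 3.71677×10⁻⁶ m².
(b) P = σAT⁴ = 5.670×10⁻⁸×3.71677×10⁻⁶×(2894)⁴ = 14.8 W.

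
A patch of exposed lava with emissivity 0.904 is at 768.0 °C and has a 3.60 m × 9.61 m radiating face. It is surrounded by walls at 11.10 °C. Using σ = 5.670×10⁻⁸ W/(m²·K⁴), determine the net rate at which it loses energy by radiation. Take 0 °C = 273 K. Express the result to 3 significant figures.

Net loss ≈ 2.07×10⁶ W

T = 768.0 °C + 273 = 1041.0 K.
Surroundings: T = 11.10 °C + 273 = 284.10 K.
Area A = 3.60 × 9.61 = 34.596 m².
Net radiated power P_net = εσA(T⁴ − T₀⁴) = 0.904×5.670×10⁻⁸×34.596×(1041.0⁴ − 284.10⁴).
T⁴ − T₀⁴ = 1.17436×10¹² − 6.51456×10⁹ = 1.16785×10¹² K⁴, so P_net = 2.07×10⁶ W.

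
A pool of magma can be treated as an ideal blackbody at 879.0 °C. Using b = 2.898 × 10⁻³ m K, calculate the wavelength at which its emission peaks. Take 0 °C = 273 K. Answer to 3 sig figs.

T = 879.0 °C + 273 = 1152.0 K.
Wien's displacement law: λ_max = b/T = (2.898×10⁻³ m·K)/(1152.0 K) = 2.516×10⁻⁶ m.
That is 2.52 μm, in the infrared range.

λ_max ≈ 2.52 μm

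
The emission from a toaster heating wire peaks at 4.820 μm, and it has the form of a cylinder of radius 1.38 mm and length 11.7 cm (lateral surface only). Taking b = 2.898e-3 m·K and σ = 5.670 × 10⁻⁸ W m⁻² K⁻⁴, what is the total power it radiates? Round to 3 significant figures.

Wien's law: T = b/λ_max = 2.898×10⁻³/4.820×10⁻⁶ = 601.245 K.
Lateral area A = 2πrL = 2π×1.38×10⁻³×0.117 = 1.01448×10⁻³ m².
Then P = σAT⁴ = 5.670×10⁻⁸×1.01448×10⁻³×(601.245)⁴ = 7.52 W.

P ≈ 7.52 W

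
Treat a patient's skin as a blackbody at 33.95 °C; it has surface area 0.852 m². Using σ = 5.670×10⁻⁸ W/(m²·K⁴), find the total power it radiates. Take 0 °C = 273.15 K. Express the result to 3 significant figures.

T = 33.95 °C + 273.15 = 307.10 K.
Area A = 0.852 m².
P = σAT⁴ = 5.670×10⁻⁸ × 0.852 × (307.10)⁴ = 430 W.

P ≈ 430 W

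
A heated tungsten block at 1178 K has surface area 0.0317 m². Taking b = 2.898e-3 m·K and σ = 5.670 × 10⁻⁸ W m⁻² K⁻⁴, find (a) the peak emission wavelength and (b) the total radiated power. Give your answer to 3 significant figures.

λ_max ≈ 2.46×10³ nm; P ≈ 3.46×10³ W

(a) λ_max = b/T = 2.898×10⁻³/1178 = 2.460×10⁻⁶ m = 2.46×10³ nm.
Area A = 0.0317 m².
(b) P = σAT⁴ = 5.670×10⁻⁸×0.0317×(1178)⁴ = 3.46×10³ W.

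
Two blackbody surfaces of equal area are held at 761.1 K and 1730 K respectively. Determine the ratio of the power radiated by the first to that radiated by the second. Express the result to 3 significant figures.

With equal areas, P₁/P₂ = (T₁/T₂)⁴ = (761.1/1730)⁴ = 0.0375.

P₁/P₂ ≈ 0.0375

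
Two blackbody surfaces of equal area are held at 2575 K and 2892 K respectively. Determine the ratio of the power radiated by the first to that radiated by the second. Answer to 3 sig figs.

With equal areas, P₁/P₂ = (T₁/T₂)⁴ = (2575/2892)⁴ = 0.629.

P₁/P₂ ≈ 0.629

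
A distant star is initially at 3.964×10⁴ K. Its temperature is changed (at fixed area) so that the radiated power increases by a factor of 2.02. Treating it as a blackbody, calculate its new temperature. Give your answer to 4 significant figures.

T₂ ≈ 4.726×10⁴ K

P ∝ T⁴, so T₂/T₁ = (P₂/P₁)^(1/4) = (2.02)^(1/4) = 1.19217.
T₂ = 3.964×10⁴ × 1.19217 = 4.726×10⁴ K.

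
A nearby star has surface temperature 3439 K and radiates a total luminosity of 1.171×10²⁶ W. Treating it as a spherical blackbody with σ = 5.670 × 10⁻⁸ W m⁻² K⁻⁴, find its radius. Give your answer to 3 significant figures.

L = 4πR²σT⁴ ⇒ R = √(L/(4πσT⁴)).
σT⁴ = 7.93070×10⁶ W/m², so R = √(1.171×10²⁶/(4π×7.93070×10⁶)) = 1.08×10⁹ m.

R ≈ 1.08×10⁹ m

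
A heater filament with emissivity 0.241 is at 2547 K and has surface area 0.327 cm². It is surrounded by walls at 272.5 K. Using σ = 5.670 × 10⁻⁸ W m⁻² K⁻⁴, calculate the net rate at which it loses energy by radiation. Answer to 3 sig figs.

Net loss ≈ 18.8 W

Area A = 0.327 cm² = 3.27×10⁻⁵ m².
Net radiated power P_net = εσA(T⁴ − T₀⁴) = 0.241×5.670×10⁻⁸×3.27×10⁻⁵×(2547⁴ − 272.5⁴).
T⁴ − T₀⁴ = 4.20839×10¹³ − 5.51399×10⁹ = 4.20784×10¹³ K⁴, so P_net = 18.8 W.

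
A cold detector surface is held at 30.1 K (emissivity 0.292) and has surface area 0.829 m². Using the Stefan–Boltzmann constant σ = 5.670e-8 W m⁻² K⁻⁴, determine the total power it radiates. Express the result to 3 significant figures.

Area A = 0.829 m².
P = εσAT⁴ = 0.292 × 5.670×10⁻⁸ × 0.829 × (30.1)⁴ = 0.0113 W.

P ≈ 0.0113 W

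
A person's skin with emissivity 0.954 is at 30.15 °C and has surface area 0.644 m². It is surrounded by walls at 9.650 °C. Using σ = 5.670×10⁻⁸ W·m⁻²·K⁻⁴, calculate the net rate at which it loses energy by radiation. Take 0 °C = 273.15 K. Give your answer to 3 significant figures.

T = 30.15 °C + 273.15 = 303.30 K.
Surroundings: T = 9.650 °C + 273.15 = 282.800 K.
Area A = 0.644 m².
Net radiated power P_net = εσA(T⁴ − T₀⁴) = 0.954×5.670×10⁻⁸×0.644×(303.30⁴ − 282.800⁴).
T⁴ − T₀⁴ = 8.46232×10⁹ − 6.39613×10⁹ = 2.06619×10⁹ K⁴, so P_net = 72.0 W.

Net loss ≈ 72.0 W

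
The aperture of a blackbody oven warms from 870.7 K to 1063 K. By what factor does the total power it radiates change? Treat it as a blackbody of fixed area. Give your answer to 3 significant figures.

P ∝ T⁴, so P₂/P₁ = (T₂/T₁)⁴ = (1063/870.7)⁴ = (1.22086)⁴ = 2.22.

P₂/P₁ ≈ 2.22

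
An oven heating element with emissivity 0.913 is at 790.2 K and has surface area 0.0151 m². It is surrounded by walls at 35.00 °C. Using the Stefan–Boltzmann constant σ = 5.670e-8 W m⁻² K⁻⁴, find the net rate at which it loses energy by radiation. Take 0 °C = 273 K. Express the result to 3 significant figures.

Net loss ≈ 298 W

Surroundings: T = 35.00 °C + 273 = 308.00 K.
Area A = 0.0151 m².
Net radiated power P_net = εσA(T⁴ − T₀⁴) = 0.913×5.670×10⁻⁸×0.0151×(790.2⁴ − 308.00⁴).
T⁴ − T₀⁴ = 3.89895×10¹¹ − 8.99918×10⁹ = 3.80896×10¹¹ K⁴, so P_net = 298 W.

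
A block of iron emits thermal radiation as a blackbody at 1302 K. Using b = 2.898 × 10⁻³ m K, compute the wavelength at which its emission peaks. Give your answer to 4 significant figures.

λ_max ≈ 2.226 μm

Wien's displacement law: λ_max = b/T = (2.898×10⁻³ m·K)/(1302 K) = 2.2258×10⁻⁶ m.
That is 2.226 μm, in the infrared range.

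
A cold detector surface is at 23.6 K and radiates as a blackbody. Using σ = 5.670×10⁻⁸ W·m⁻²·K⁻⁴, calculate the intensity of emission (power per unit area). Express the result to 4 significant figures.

Stefan–Boltzmann: I = σT⁴ = 5.670×10⁻⁸ × (23.6)⁴ = 0.01759 W/m².

I ≈ 0.01759 W/m²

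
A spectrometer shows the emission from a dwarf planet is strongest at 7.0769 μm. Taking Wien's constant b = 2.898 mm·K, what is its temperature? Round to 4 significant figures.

T ≈ 409.5 K

Wien's law gives T = b/λ_max = (2.898×10⁻³ m·K)/(7.0769×10⁻⁶ m) = 409.5 K.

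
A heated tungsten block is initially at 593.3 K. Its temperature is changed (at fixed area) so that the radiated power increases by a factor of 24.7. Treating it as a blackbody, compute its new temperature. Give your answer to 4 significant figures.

T₂ ≈ 1323 K

P ∝ T⁴, so T₂/T₁ = (P₂/P₁)^(1/4) = (24.7)^(1/4) = 2.22933.
T₂ = 593.3 × 2.22933 = 1323 K.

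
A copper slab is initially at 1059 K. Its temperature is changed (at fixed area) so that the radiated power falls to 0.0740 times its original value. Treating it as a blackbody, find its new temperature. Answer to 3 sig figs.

T₂ ≈ 552 K

P ∝ T⁴, so T₂/T₁ = (P₂/P₁)^(1/4) = (0.0740)^(1/4) = 0.521564.
T₂ = 1059 × 0.521564 = 552 K.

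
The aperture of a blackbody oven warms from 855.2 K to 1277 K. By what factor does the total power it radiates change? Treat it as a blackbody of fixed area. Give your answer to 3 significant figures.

P₂/P₁ ≈ 4.97

P ∝ T⁴, so P₂/P₁ = (T₂/T₁)⁴ = (1277/855.2)⁴ = (1.49322)⁴ = 4.97.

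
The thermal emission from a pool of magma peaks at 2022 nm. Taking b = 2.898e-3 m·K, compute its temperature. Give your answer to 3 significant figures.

Wien's law gives T = b/λ_max = (2.898×10⁻³ m·K)/(2.022×10⁻⁶ m) = 1.43×10³ K.

T ≈ 1.43×10³ K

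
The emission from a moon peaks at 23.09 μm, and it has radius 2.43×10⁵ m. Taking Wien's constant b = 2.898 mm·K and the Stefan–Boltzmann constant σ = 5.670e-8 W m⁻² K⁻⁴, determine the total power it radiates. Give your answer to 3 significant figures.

P ≈ 1.04×10¹³ W

Wien's law: T = b/λ_max = 2.898×10⁻³/2.309×10⁻⁵ = 125.509 K.
Surface area A = 4πR² = 4π(2.43×10⁵ m)² = 7.42032×10¹¹ m².
Then P = σAT⁴ = 5.670×10⁻⁸×7.42032×10¹¹×(125.509)⁴ = 1.04×10¹³ W.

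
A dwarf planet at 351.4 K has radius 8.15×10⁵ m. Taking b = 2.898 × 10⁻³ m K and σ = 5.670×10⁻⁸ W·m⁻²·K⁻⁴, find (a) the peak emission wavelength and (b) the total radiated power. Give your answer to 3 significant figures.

λ_max ≈ 8.25 μm; P ≈ 7.22×10¹⁵ W

(a) λ_max = b/T = 2.898×10⁻³/351.4 = 8.247×10⁻⁶ m = 8.25 μm.
Surface area A = 4πR² = 4π(8.15×10⁵ m)² = 8.34690×10¹² m².
(b) P = σAT⁴ = 5.670×10⁻⁸×8.34690×10¹²×(351.4)⁴ = 7.22×10¹⁵ W.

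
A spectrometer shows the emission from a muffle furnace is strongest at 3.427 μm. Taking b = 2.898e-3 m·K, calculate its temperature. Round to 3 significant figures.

T ≈ 846 K

Wien's law gives T = b/λ_max = (2.898×10⁻³ m·K)/(3.427×10⁻⁶ m) = 846 K.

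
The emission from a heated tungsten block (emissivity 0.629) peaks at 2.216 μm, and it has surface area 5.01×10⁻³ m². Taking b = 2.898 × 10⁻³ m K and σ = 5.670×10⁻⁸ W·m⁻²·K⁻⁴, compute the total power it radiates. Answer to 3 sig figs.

Wien's law: T = b/λ_max = 2.898×10⁻³/2.216×10⁻⁶ = 1307.76 K.
Area A = 5.01×10⁻³ m².
Then P = εσAT⁴ = 0.629×5.670×10⁻⁸×5.01×10⁻³×(1307.76)⁴ = 523 W.

P ≈ 523 W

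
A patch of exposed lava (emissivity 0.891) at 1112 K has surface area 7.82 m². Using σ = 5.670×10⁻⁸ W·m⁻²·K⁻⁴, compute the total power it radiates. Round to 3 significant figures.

Area A = 7.82 m².
P = εσAT⁴ = 0.891 × 5.670×10⁻⁸ × 7.82 × (1112)⁴ = 6.04×10⁵ W.

P ≈ 6.04×10⁵ W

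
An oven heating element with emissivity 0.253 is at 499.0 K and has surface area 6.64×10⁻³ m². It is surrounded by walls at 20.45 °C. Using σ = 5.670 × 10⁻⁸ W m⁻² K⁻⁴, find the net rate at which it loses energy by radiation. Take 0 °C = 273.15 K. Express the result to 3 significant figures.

Surroundings: T = 20.45 °C + 273.15 = 293.60 K.
Area A = 6.64×10⁻³ m².
Net radiated power P_net = εσA(T⁴ − T₀⁴) = 0.253×5.670×10⁻⁸×6.64×10⁻³×(499.0⁴ − 293.60⁴).
T⁴ − T₀⁴ = 6.20015×10¹⁰ − 7.43061×10⁹ = 5.45709×10¹⁰ K⁴, so P_net = 5.20 W.

Net loss ≈ 5.20 W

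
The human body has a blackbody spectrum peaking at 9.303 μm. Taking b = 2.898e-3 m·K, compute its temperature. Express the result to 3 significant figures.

Wien's law gives T = b/λ_max = (2.898×10⁻³ m·K)/(9.303×10⁻⁶ m) = 312 K.

T ≈ 312 K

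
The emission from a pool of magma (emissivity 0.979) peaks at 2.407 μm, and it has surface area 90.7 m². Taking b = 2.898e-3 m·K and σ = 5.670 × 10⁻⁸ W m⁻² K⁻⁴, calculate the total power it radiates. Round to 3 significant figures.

Wien's law: T = b/λ_max = 2.898×10⁻³/2.407×10⁻⁶ = 1203.99 K.
Area A = 90.7 m².
Then P = εσAT⁴ = 0.979×5.670×10⁻⁸×90.7×(1203.99)⁴ = 1.06×10⁷ W.

P ≈ 1.06×10⁷ W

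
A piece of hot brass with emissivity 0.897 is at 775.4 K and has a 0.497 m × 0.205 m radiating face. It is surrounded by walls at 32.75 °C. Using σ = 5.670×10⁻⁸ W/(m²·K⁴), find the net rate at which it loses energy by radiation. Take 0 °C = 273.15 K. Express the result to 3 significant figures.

Surroundings: T = 32.75 °C + 273.15 = 305.90 K.
Area A = 0.497 × 0.205 = 0.101885 m².
Net radiated power P_net = εσA(T⁴ − T₀⁴) = 0.897×5.670×10⁻⁸×0.101885×(775.4⁴ − 305.90⁴).
T⁴ − T₀⁴ = 3.61496×10¹¹ − 8.75625×10⁹ = 3.52740×10¹¹ K⁴, so P_net = 1.83×10³ W.

Net loss ≈ 1.83×10³ W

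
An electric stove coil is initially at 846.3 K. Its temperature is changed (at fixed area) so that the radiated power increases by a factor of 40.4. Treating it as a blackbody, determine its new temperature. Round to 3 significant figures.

T₂ ≈ 2.13×10³ K

P ∝ T⁴, so T₂/T₁ = (P₂/P₁)^(1/4) = (40.4)^(1/4) = 2.52113.
T₂ = 846.3 × 2.52113 = 2.13×10³ K.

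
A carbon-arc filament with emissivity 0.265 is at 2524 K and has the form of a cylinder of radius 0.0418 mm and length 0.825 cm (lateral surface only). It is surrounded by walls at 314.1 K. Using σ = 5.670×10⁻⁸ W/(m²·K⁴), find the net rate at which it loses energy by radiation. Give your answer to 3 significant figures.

Net loss ≈ 1.32 W

Lateral area A = 2πrL = 2π×4.18×10⁻⁵×8.25×10⁻³ = 2.16676×10⁻⁶ m².
Net radiated power P_net = εσA(T⁴ − T₀⁴) = 0.265×5.670×10⁻⁸×2.16676×10⁻⁶×(2524⁴ − 314.1⁴).
T⁴ − T₀⁴ = 4.05842×10¹³ − 9.73356×10⁹ = 4.05745×10¹³ K⁴, so P_net = 1.32 W.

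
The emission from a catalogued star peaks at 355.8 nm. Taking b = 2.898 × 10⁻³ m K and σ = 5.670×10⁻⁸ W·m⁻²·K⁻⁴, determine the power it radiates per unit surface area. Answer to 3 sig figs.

Wien's law: T = b/λ_max = 2.898×10⁻³/3.558×10⁻⁷ = 8145.03 K.
Then I = σT⁴ = 5.670×10⁻⁸×(8145.03)⁴ = 2.50×10⁸ W/m².

I ≈ 2.50×10⁸ W/m²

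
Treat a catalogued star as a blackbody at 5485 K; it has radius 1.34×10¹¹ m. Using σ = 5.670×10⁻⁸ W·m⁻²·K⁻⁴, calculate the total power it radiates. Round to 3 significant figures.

Surface area A = 4πR² = 4π(1.34×10¹¹ m)² = 2.25642×10²³ m².
P = σAT⁴ = 5.670×10⁻⁸ × 2.25642×10²³ × (5485)⁴ = 1.16×10³¹ W.

P ≈ 1.16×10³¹ W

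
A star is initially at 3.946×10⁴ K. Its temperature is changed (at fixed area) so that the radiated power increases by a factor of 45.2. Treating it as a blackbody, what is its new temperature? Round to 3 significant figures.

P ∝ T⁴, so T₂/T₁ = (P₂/P₁)^(1/4) = (45.2)^(1/4) = 2.59289.
T₂ = 3.946×10⁴ × 2.59289 = 1.02×10⁵ K.

T₂ ≈ 1.02×10⁵ K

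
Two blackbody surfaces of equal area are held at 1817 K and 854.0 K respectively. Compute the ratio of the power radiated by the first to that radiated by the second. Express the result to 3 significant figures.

With equal areas, P₁/P₂ = (T₁/T₂)⁴ = (1817/854.0)⁴ = 20.5.

P₁/P₂ ≈ 20.5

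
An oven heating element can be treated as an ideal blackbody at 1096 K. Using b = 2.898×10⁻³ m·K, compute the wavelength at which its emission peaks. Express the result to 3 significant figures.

Wien's displacement law: λ_max = b/T = (2.898×10⁻³ m·K)/(1096 K) = 2.644×10⁻⁶ m.
That is 2.64×10³ nm, in the infrared range.

λ_max ≈ 2.64×10³ nm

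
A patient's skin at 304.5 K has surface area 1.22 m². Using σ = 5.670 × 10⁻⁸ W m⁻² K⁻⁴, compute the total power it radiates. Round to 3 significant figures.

P ≈ 595 W

Area A = 1.22 m².
P = σAT⁴ = 5.670×10⁻⁸ × 1.22 × (304.5)⁴ = 595 W.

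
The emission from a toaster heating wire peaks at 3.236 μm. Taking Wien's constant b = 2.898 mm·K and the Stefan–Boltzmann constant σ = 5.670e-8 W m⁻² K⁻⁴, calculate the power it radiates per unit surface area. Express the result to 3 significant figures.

I ≈ 3.65×10⁴ W/m²

Wien's law: T = b/λ_max = 2.898×10⁻³/3.236×10⁻⁶ = 895.550 K.
Then I = σT⁴ = 5.670×10⁻⁸×(895.550)⁴ = 3.65×10⁴ W/m².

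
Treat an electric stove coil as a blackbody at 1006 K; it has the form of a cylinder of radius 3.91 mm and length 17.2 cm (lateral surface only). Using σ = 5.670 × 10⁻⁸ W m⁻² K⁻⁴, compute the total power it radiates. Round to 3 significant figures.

Lateral area A = 2πrL = 2π×3.91×10⁻³×0.172 = 4.22557×10⁻³ m².
P = σAT⁴ = 5.670×10⁻⁸ × 4.22557×10⁻³ × (1006)⁴ = 245 W.

P ≈ 245 W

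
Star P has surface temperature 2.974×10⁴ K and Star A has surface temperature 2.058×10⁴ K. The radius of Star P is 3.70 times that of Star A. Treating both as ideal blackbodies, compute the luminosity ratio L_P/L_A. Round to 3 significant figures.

L_P/L_A ≈ 59.7

L ∝ R²T⁴, so L_P/L_A = (R_P/R_A)²(T_P/T_A)⁴ = (3.70)² × (2.974×10⁴/2.058×10⁴)⁴ = 13.69 × 4.36096 = 59.7.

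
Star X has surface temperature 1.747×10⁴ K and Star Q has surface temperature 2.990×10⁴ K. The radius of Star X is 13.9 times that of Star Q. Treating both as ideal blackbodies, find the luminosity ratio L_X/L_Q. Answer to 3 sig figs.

L ∝ R²T⁴, so L_X/L_Q = (R_X/R_Q)²(T_X/T_Q)⁴ = (13.9)² × (1.747×10⁴/2.990×10⁴)⁴ = 193.21 × 0.116543 = 22.5.

L_X/L_Q ≈ 22.5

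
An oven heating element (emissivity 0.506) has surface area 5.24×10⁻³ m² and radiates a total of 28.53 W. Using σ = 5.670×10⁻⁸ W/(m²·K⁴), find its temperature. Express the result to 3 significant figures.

Area A = 5.24×10⁻³ m².
P = εσAT⁴ ⇒ T = (P/(εσA))^(1/4) = (28.53/(0.506×5.670×10⁻⁸×5.24×10⁻³))^(1/4) = 660 K.

T ≈ 660 K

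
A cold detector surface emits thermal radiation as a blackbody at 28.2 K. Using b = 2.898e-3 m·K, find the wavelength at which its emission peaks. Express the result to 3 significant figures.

λ_max ≈ 0.103 mm

Wien's displacement law: λ_max = b/T = (2.898×10⁻³ m·K)/(28.2 K) = 1.028×10⁻⁴ m.
That is 0.103 mm, in the infrared range.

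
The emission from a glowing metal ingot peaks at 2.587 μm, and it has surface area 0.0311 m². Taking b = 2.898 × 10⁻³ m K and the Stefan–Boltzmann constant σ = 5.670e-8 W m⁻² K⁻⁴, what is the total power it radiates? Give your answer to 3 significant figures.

Wien's law: T = b/λ_max = 2.898×10⁻³/2.587×10⁻⁶ = 1120.22 K.
Area A = 0.0311 m².
Then P = σAT⁴ = 5.670×10⁻⁸×0.0311×(1120.22)⁴ = 2.78×10³ W.

P ≈ 2.78×10³ W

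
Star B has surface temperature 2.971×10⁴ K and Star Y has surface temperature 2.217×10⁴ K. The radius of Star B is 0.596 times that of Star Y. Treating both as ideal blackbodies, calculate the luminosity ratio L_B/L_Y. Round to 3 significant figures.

L_B/L_Y ≈ 1.15

L ∝ R²T⁴, so L_B/L_Y = (R_B/R_Y)²(T_B/T_Y)⁴ = (0.596)² × (2.971×10⁴/2.217×10⁴)⁴ = 0.355216 × 3.22513 = 1.15.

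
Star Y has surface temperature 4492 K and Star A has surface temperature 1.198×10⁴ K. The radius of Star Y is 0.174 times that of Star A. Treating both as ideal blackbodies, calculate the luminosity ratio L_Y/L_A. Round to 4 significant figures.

L_Y/L_A ≈ 5.985×10⁻⁴

L ∝ R²T⁴, so L_Y/L_A = (R_Y/R_A)²(T_Y/T_A)⁴ = (0.174)² × (4492/1.198×10⁴)⁴ = 0.030276 × 0.0197666 = 5.985×10⁻⁴.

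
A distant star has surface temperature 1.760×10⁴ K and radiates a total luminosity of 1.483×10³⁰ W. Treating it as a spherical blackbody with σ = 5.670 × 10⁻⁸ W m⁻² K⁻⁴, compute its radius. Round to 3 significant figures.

L = 4πR²σT⁴ ⇒ R = √(L/(4πσT⁴)).
σT⁴ = 5.44044×10⁹ W/m², so R = √(1.483×10³⁰/(4π×5.44044×10⁹)) = 4.66×10⁹ m.

R ≈ 4.66×10⁹ m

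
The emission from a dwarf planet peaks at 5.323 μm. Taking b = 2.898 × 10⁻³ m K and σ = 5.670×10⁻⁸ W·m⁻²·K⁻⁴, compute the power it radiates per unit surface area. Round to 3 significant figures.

I ≈ 4.98×10³ W/m²

Wien's law: T = b/λ_max = 2.898×10⁻³/5.323×10⁻⁶ = 544.430 K.
Then I = σT⁴ = 5.670×10⁻⁸×(544.430)⁴ = 4.98×10³ W/m².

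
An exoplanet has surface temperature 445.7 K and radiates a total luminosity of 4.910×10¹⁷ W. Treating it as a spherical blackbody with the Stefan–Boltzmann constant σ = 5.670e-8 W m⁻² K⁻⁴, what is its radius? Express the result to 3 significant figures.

L = 4πR²σT⁴ ⇒ R = √(L/(4πσT⁴)).
σT⁴ = 2237.45 W/m², so R = √(4.910×10¹⁷/(4π×2237.45)) = 4.18×10⁶ m.

R ≈ 4.18×10⁶ m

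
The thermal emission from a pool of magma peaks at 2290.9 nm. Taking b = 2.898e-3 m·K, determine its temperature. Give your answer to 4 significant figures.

Wien's law gives T = b/λ_max = (2.898×10⁻³ m·K)/(2.2909×10⁻⁶ m) = 1265 K.

T ≈ 1265 K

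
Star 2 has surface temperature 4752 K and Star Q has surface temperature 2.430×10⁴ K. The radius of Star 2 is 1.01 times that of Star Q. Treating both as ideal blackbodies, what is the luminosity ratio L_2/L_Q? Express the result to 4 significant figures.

L_2/L_Q ≈ 1.492×10⁻³

L ∝ R²T⁴, so L_2/L_Q = (R_2/R_Q)²(T_2/T_Q)⁴ = (1.01)² × (4752/2.430×10⁴)⁴ = 1.0201 × 1.46245×10⁻³ = 1.492×10⁻³.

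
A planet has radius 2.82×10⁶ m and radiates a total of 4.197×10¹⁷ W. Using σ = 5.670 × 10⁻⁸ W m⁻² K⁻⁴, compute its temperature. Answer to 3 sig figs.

T ≈ 522 K

Surface area A = 4πR² = 4π(2.82×10⁶ m)² = 9.99328×10¹³ m².
P = σAT⁴ ⇒ T = (P/(σA))^(1/4) = (4.197×10¹⁷/(5.670×10⁻⁸×9.99328×10¹³))^(1/4) = 522 K.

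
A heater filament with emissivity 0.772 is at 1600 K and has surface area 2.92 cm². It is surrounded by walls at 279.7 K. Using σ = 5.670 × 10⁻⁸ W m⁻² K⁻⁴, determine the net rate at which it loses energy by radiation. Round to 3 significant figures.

Net loss ≈ 83.7 W

Area A = 2.92 cm² = 2.92×10⁻⁴ m².
Net radiated power P_net = εσA(T⁴ − T₀⁴) = 0.772×5.670×10⁻⁸×2.92×10⁻⁴×(1600⁴ − 279.7⁴).
T⁴ − T₀⁴ = 6.55360×10¹² − 6.12026×10⁹ = 6.54748×10¹² K⁴, so P_net = 83.7 W.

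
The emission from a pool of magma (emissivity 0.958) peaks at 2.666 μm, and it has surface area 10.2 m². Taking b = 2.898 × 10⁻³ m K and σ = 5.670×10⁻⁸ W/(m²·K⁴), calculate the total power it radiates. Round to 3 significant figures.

P ≈ 7.74×10⁵ W

Wien's law: T = b/λ_max = 2.898×10⁻³/2.666×10⁻⁶ = 1087.02 K.
Area A = 10.2 m².
Then P = εσAT⁴ = 0.958×5.670×10⁻⁸×10.2×(1087.02)⁴ = 7.74×10⁵ W.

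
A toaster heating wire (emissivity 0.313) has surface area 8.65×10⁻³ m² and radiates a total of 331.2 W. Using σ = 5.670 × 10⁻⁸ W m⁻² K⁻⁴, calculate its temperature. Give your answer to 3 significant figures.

Area A = 8.65×10⁻³ m².
P = εσAT⁴ ⇒ T = (P/(εσA))^(1/4) = (331.2/(0.313×5.670×10⁻⁸×8.65×10⁻³))^(1/4) = 1.21×10³ K.

T ≈ 1.21×10³ K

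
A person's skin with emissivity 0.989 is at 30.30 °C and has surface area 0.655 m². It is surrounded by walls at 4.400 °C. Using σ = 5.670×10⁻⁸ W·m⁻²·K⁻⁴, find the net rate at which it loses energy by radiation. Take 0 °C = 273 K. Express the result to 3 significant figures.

Net loss ≈ 93.3 W

T = 30.30 °C + 273 = 303.30 K.
Surroundings: T = 4.400 °C + 273 = 277.400 K.
Area A = 0.655 m².
Net radiated power P_net = εσA(T⁴ − T₀⁴) = 0.989×5.670×10⁻⁸×0.655×(303.30⁴ − 277.400⁴).
T⁴ − T₀⁴ = 8.46232×10⁹ − 5.92142×10⁹ = 2.54090×10⁹ K⁴, so P_net = 93.3 W.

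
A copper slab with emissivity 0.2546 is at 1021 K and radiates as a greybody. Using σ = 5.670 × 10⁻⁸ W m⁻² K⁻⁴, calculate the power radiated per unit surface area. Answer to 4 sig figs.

I ≈ 1.569×10⁴ W/m²

Stefan–Boltzmann: I = εσT⁴ = 0.2546 × 5.670×10⁻⁸ × (1021)⁴ = 1.569×10⁴ W/m².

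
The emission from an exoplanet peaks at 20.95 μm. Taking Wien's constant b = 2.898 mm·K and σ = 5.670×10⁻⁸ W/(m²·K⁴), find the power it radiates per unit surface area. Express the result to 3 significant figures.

Wien's law: T = b/λ_max = 2.898×10⁻³/2.095×10⁻⁵ = 138.329 K.
Then I = σT⁴ = 5.670×10⁻⁸×(138.329)⁴ = 20.8 W/m².

I ≈ 20.8 W/m²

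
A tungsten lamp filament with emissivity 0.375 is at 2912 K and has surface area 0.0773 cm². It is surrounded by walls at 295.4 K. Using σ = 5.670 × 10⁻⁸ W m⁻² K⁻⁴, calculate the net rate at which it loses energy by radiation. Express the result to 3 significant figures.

Area A = 0.0773 cm² = 7.73×10⁻⁶ m².
Net radiated power P_net = εσA(T⁴ − T₀⁴) = 0.375×5.670×10⁻⁸×7.73×10⁻⁶×(2912⁴ − 295.4⁴).
T⁴ − T₀⁴ = 7.19061×10¹³ − 7.61451×10⁹ = 7.18985×10¹³ K⁴, so P_net = 11.8 W.

Net loss ≈ 11.8 W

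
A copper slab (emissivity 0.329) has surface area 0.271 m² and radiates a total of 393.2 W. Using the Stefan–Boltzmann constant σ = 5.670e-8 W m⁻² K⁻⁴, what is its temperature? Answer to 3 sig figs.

Area A = 0.271 m².
P = εσAT⁴ ⇒ T = (P/(εσA))^(1/4) = (393.2/(0.329×5.670×10⁻⁸×0.271))^(1/4) = 528 K.

T ≈ 528 K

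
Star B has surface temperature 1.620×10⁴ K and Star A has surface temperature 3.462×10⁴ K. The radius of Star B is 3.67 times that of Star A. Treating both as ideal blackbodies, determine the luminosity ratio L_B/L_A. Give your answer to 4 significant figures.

L_B/L_A ≈ 0.6458

L ∝ R²T⁴, so L_B/L_A = (R_B/R_A)²(T_B/T_A)⁴ = (3.67)² × (1.620×10⁴/3.462×10⁴)⁴ = 13.4689 × 0.0479459 = 0.6458.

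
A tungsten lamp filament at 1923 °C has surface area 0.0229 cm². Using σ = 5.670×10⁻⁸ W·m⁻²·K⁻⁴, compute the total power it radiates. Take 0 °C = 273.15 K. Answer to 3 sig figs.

P ≈ 3.02 W

T = 1923 °C + 273.15 = 2196.15 K.
Area A = 0.0229 cm² = 2.29×10⁻⁶ m².
P = σAT⁴ = 5.670×10⁻⁸ × 2.29×10⁻⁶ × (2196.15)⁴ = 3.02 W.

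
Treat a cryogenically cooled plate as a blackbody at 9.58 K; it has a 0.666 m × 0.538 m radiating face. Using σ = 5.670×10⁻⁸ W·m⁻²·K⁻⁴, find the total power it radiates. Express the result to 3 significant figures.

Area A = 0.666 × 0.538 = 0.358308 m².
P = σAT⁴ = 5.670×10⁻⁸ × 0.358308 × (9.58)⁴ = 1.71×10⁻⁴ W.

P ≈ 1.71×10⁻⁴ W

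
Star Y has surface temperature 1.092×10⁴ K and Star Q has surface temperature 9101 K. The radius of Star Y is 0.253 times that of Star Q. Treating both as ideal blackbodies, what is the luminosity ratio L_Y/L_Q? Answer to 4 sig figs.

L_Y/L_Q ≈ 0.1327

L ∝ R²T⁴, so L_Y/L_Q = (R_Y/R_Q)²(T_Y/T_Q)⁴ = (0.253)² × (1.092×10⁴/9101)⁴ = 0.064009 × 2.07269 = 0.1327.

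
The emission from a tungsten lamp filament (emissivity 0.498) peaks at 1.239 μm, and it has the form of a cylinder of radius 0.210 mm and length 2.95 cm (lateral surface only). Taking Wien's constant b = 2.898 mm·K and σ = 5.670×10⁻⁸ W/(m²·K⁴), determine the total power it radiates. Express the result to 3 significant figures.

Wien's law: T = b/λ_max = 2.898×10⁻³/1.239×10⁻⁶ = 2338.98 K.
Lateral area A = 2πrL = 2π×2.10×10⁻⁴×0.0295 = 3.89243×10⁻⁵ m².
Then P = εσAT⁴ = 0.498×5.670×10⁻⁸×3.89243×10⁻⁵×(2338.98)⁴ = 32.9 W.

P ≈ 32.9 W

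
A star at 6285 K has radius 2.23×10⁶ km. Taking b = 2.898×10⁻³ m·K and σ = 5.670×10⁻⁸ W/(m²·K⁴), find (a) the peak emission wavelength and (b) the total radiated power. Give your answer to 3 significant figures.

(a) λ_max = b/T = 2.898×10⁻³/6285 = 4.611×10⁻⁷ m = 0.461 μm.
Surface area A = 4πR² = 4π(2.23×10⁹ m)² = 6.24913×10¹⁹ m².
(b) P = σAT⁴ = 5.670×10⁻⁸×6.24913×10¹⁹×(6285)⁴ = 5.53×10²⁷ W.

λ_max ≈ 0.461 μm; P ≈ 5.53×10²⁷ W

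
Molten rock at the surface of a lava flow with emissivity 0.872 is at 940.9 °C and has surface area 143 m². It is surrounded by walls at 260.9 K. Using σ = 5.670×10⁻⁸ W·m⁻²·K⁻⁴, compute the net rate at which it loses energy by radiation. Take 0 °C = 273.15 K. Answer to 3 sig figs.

T = 940.9 °C + 273.15 = 1214.05 K.
Area A = 143 m².
Net radiated power P_net = εσA(T⁴ − T₀⁴) = 0.872×5.670×10⁻⁸×143×(1214.05⁴ − 260.9⁴).
T⁴ − T₀⁴ = 2.17243×10¹² − 4.63336×10⁹ = 2.16780×10¹² K⁴, so P_net = 1.53×10⁷ W.

Net loss ≈ 1.53×10⁷ W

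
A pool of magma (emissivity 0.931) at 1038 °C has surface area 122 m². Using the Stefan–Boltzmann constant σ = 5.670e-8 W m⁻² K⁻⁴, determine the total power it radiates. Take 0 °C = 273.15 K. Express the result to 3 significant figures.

P ≈ 1.90×10⁷ W

T = 1038 °C + 273.15 = 1311.15 K.
Area A = 122 m².
P = εσAT⁴ = 0.931 × 5.670×10⁻⁸ × 122 × (1311.15)⁴ = 1.90×10⁷ W.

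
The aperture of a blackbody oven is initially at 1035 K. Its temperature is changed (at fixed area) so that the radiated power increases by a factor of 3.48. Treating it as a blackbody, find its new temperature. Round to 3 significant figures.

P ∝ T⁴, so T₂/T₁ = (P₂/P₁)^(1/4) = (3.48)^(1/4) = 1.36582.
T₂ = 1035 × 1.36582 = 1.41×10³ K.

T₂ ≈ 1.41×10³ K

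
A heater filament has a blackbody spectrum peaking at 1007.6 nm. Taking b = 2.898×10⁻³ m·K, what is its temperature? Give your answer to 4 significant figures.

Wien's law gives T = b/λ_max = (2.898×10⁻³ m·K)/(1.0076×10⁻⁶ m) = 2876 K.

T ≈ 2876 K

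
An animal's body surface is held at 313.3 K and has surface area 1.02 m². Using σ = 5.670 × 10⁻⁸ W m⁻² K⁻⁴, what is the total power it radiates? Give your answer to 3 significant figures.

Area A = 1.02 m².
P = σAT⁴ = 5.670×10⁻⁸ × 1.02 × (313.3)⁴ = 557 W.

P ≈ 557 W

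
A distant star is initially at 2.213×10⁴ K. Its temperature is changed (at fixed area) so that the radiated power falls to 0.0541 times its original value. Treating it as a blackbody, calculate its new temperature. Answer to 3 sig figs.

T₂ ≈ 1.07×10⁴ K

P ∝ T⁴, so T₂/T₁ = (P₂/P₁)^(1/4) = (0.0541)^(1/4) = 0.482280.
T₂ = 2.213×10⁴ × 0.482280 = 1.07×10⁴ K.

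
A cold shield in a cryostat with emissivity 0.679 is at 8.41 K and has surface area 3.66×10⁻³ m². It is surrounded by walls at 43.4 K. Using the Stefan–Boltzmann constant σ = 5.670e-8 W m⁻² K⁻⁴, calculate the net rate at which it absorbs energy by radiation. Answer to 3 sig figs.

Net gain ≈ 4.99×10⁻⁴ W

Area A = 3.66×10⁻³ m².
Net radiated power P_net = εσA(T⁴ − T₀⁴) = 0.679×5.670×10⁻⁸×3.66×10⁻³×(8.41⁴ − 43.4⁴).
T⁴ − T₀⁴ = 5002.46 − 3.54780×10⁶ = -3.54280×10⁶ K⁴, so P_net = -4.99×10⁻⁴ W — negative, meaning a net gain of 4.99×10⁻⁴ W.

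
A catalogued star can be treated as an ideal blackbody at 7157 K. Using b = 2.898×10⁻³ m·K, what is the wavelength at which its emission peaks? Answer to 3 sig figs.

Wien's displacement law: λ_max = b/T = (2.898×10⁻³ m·K)/(7157 K) = 4.049×10⁻⁷ m.
That is 405 nm, in the visible range.

λ_max ≈ 405 nm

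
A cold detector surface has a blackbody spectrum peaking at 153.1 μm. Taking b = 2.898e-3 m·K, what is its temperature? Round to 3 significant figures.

Wien's law gives T = b/λ_max = (2.898×10⁻³ m·K)/(1.531×10⁻⁴ m) = 18.9 K.

T ≈ 18.9 K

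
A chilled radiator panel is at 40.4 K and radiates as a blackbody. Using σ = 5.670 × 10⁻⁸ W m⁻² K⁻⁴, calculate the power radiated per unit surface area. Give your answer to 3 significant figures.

I ≈ 0.151 W/m²

Stefan–Boltzmann: I = σT⁴ = 5.670×10⁻⁸ × (40.4)⁴ = 0.151 W/m².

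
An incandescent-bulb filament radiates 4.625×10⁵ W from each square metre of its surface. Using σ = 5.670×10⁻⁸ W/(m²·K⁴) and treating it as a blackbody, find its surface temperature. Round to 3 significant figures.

T ≈ 1.69×10³ K

I = σT⁴, so T = (I/σ)^(1/4) = (4.625×10⁵/(5.670×10⁻⁸))^(1/4) = 1.69×10³ K.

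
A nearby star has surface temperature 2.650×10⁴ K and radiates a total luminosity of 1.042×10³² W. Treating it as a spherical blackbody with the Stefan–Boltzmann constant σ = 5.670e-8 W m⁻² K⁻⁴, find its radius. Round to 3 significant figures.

L = 4πR²σT⁴ ⇒ R = √(L/(4πσT⁴)).
σT⁴ = 2.79619×10¹⁰ W/m², so R = √(1.042×10³²/(4π×2.79619×10¹⁰)) = 1.72×10¹⁰ m.

R ≈ 1.72×10¹⁰ m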